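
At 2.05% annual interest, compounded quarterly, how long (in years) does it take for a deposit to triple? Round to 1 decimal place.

53.7 years

(1 + 0.005125)^(4t) = 3.
4t = ln 3 / ln(1 + 0.005125) ≈ 1.0986/0.00511191 ≈ 214.9122.
t ≈ 53.7281.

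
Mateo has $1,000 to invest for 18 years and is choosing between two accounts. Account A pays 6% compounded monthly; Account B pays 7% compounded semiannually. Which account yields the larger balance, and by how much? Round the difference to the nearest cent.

A: (1 + 0.005)^216 ≈ 2.936765972, so 1,000 × 2.936765972 ≈ 2,936.7660.
B: (1 + 0.035)^36 ≈ 3.450266111, so 1,000 × 3.450266111 ≈ 3,450.2661.
Difference ≈ 513.5001 in favor of B.

Account B, by $513.50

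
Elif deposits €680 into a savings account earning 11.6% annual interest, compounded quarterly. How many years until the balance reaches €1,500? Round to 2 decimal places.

6.92 years

We need (1 + 0.029)^(4t) = 2.2059, so 4t = ln 2.2059 / ln 1.029 ≈ 27.6739.
t ≈ 27.6739/4 = 6.9185 years.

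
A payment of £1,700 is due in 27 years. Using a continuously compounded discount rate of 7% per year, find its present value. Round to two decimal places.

P = A·e^(−rt) = 1,700·e^(−1.89).
e^(−1.89) ≈ 0.1510718088, so P ≈ 256.8221.

£256.82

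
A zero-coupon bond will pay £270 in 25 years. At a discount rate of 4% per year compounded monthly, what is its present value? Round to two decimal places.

Growth factor = (1 + 0.04/12)^300 ≈ 2.71376516.
P = 270/2.71376516 ≈ 99.4928.

£99.49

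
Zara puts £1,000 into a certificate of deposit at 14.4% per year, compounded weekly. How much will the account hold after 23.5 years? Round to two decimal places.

Growth factor = (1 + 0.144/52)^1222 ≈ 29.350896585.
A ≈ 1,000 × 29.350896585 ≈ 29,350.8966.

£29,350.90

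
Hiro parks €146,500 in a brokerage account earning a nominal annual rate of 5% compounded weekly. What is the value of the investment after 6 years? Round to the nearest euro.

Growth factor = (1 + 0.05/52)^312 ≈ 1.34966425514.
A ≈ 146,500 × 1.34966425514 ≈ 197,725.8134.

€197,726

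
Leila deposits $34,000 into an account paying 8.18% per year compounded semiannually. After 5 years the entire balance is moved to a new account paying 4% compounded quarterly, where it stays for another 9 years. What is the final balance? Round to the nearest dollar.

$72,634

After 5 years at 8.18%: 34,000 × 1.4931040909 ≈ 50,765.5391.
Then 9 years at 4%: 50,765.5391 × 1.4307687836 ≈ 72,633.7486.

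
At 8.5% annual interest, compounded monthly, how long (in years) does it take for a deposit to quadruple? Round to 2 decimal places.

(1 + 0.00708333)^(12t) = 4.
12t = ln 4 / ln(1 + 0.00708333) ≈ 1.3863/0.00705836 ≈ 196.4045.
t ≈ 16.3670.

16.37 years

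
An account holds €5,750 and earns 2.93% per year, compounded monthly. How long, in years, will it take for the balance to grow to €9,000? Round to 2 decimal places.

(1 + 0.00244167)^(12t) = 9,000/5,750 = 1.5652.
12t·ln(1 + 0.00244167) = ln(1.5652); 12t = 0.44802/0.00243869 ≈ 183.7153.
t ≈ 15.3096 years.

15.31 years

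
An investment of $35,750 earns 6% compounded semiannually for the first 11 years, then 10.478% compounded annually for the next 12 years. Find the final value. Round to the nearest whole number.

$226,467

After 11 years at 6%: 35,750 × 1.91610340886 ≈ 68,500.6969.
Then 12 years at 10.478%: 68,500.6969 × 3.30605171319 ≈ 226,466.8462.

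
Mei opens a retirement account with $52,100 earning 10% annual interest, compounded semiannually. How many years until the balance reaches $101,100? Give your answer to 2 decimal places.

We need (1 + 0.05)^(2t) = 1.9405, so 2t = ln 1.9405 / ln 1.05 ≈ 13.5877.
t ≈ 13.5877/2 = 6.7938 years.

6.79 years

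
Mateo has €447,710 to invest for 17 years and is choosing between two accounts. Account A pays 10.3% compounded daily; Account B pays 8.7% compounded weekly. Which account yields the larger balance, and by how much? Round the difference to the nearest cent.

Account A, by €615,960.68

Account A growth factor: (1 + 0.103/365)^6205 ≈ 5.758937452075; balance ≈ 2,578,333.8867.
Account B growth factor: (1 + 0.087/52)^884 ≈ 4.38313463226; balance ≈ 1,962,373.2062.
Account A is larger by 615,960.6805.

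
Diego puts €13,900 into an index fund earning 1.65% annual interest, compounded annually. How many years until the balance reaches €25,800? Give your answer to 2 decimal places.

37.79 years

We need (1 + 0.0165)^t = 1.8561, so t = ln 1.8561 / ln 1.0165 ≈ 37.7924.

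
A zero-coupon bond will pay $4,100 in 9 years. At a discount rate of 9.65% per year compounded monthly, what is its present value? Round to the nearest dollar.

$1,726

Periodic rate = 9.65%/12 = 0.00804167; 108 periods.
P = 4,100/(1 + 0.0965/12)^108 ≈ 4,100/2.375069061 ≈ 1,726.2656.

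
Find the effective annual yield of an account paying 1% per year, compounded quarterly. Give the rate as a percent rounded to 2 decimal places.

1.00%

EAR = (1 + 1%/4)^4 − 1 = (1 + 0.0025)^4 − 1.
(1 + 0.0025)^4 ≈ 1.010038, so EAR ≈ 1.00376%.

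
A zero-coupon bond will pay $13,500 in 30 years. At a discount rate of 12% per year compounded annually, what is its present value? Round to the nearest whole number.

$451

Annual rate = 12% = 0.12; 30 periods.
P = 13,500/(1 + 0.12)^30 ≈ 13,500/29.959922121 ≈ 450.6020.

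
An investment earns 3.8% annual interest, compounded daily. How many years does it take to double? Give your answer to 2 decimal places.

(1 + 0.00010411)^(365t) = 2.
365t = ln 2 / ln(1 + 0.00010411) ≈ 0.69315/0.000104104 ≈ 6658.2076.
t ≈ 18.2417.

18.24 years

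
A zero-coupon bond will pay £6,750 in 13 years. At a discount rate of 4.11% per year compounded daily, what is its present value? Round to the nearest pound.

Growth factor = (1 + 0.0411/365)^4745 ≈ 1.706202124.
P = 6,750/1.706202124 ≈ 3,956.1550.

£3,956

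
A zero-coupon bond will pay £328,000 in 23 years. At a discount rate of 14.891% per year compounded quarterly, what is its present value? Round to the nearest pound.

£11,362

Growth factor = (1 + 0.0372275)^92 ≈ 28.8675607125.
P = 328,000/28.8675607125 ≈ 11,362.2347.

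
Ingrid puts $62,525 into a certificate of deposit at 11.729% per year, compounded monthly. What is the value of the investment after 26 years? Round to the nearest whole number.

Growth factor = (1 + 0.11729/12)^312 ≈ 20.79542580801.
A ≈ 62,525 × 20.79542580801 ≈ 1,300,233.9986.

$1,300,234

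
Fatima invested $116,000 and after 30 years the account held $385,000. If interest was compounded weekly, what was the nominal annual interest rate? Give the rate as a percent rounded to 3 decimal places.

(1 + r/52)^1560 = 385,000/116,000 = 3.31897.
1 + r/52 = 3.31897^(1/1560) ≈ 1.000769, so r/52 ≈ 0.000769304.
r ≈ 52·0.000769304 = 4.00038%.

4.000%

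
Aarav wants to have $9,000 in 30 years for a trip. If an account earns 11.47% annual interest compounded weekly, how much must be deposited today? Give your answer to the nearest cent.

Growth factor = (1 + 0.1147/52)^1560 ≈ 31.10008479.
P = 9,000/31.10008479 ≈ 289.3883.

$289.39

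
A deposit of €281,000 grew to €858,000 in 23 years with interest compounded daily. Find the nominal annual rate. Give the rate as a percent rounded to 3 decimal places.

(1 + r/365)^8395 = 858,000/281,000 = 3.05338.
1 + r/365 = 3.05338^(1/8395) ≈ 1.000133, so r/365 ≈ 0.000132975.
r ≈ 365·0.000132975 = 4.85358%.

4.854%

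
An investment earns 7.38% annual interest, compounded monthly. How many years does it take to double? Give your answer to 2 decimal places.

9.42 years

(1 + 0.00615)^(12t) = 2.
12t = ln 2 / ln(1 + 0.00615) ≈ 0.69315/0.00613117 ≈ 113.0531.
t ≈ 9.4211.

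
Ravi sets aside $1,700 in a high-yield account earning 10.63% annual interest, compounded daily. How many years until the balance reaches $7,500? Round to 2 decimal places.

13.97 years

(1 + 0.000291233)^(365t) = 7,500/1,700 = 4.4118.
365t·ln(1 + 0.000291233) = ln(4.4118); 365t = 1.4843/0.00029119 ≈ 5097.2641.
t ≈ 13.9651 years.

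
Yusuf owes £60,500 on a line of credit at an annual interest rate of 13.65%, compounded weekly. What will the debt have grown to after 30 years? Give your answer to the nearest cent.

Periodic rate = 13.65%/52 = 0.002625; periods = 52·30 = 1560.
A = 60,500·(1 + 0.002625)^1560 ≈ 60,500·59.71807269074 ≈ 3,612,943.3978.

£3,612,943.40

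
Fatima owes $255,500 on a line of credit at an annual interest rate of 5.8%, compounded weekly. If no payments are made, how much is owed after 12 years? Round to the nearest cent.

$512,261.15

Periodic rate = 5.8%/52 = 0.00111538; periods = 52·12 = 624.
A = 255,500·(1 + 0.058/52)^624 ≈ 255,500·2.00493598895 ≈ 512,261.1452.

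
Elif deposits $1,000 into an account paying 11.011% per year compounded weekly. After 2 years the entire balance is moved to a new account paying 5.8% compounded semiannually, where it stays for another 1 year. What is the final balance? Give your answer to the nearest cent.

$1,319.38

Phase 1: 1,000·(1 + 0.0021175)^104 ≈ 1,246.0607.
Phase 2: 1,246.0607·(1 + 0.029)^2 ≈ 1,319.3802.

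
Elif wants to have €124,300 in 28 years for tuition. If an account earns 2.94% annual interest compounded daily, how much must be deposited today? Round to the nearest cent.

€54,572.56

Periodic rate = 2.94%/365 = 0.0000805479; 10220 periods.
P = 124,300/(1 + 0.0294/365)^10220 ≈ 124,300/2.27770156333 ≈ 54,572.5577.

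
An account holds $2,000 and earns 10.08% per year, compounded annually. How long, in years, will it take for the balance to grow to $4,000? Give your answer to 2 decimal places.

7.22 years

(1 + 0.1008)^t = 4,000/2,000 = 2.
t·ln(1 + 0.1008) = ln(2); t = 0.69315/0.0960372 ≈ 7.2175.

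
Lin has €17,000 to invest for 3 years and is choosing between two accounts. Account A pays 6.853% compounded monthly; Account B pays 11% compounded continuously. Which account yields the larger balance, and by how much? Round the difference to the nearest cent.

A: (1 + 0.06853/12)^36 ≈ 1.227531424, so 17,000 × 1.227531424 ≈ 20,868.0342.
B: e^(0.11·3) = e^0.33 ≈ 1.3909681285, so 17,000 × 1.3909681285 ≈ 23,646.4582.
Difference ≈ 2,778.4240 in favor of B.

Account B, by €2,778.42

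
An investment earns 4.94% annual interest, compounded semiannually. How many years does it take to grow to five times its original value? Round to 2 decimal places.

32.98 years

(1 + 0.0247)^(2t) = 5.
2t = ln 5 / ln(1 + 0.0247) ≈ 1.6094/0.0243999 ≈ 65.9609.
t ≈ 32.9804.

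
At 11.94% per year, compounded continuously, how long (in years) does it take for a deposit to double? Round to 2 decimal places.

e^(0.1194t) = 2, so 0.1194t = ln 2 ≈ 0.69315.
t ≈ 0.69315/0.1194 ≈ 5.8053.

5.81 years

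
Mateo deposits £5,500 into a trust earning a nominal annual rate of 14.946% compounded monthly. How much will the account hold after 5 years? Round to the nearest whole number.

£11,559

Periodic rate = 14.946%/12 = 0.012455; periods = 12·5 = 60.
A = 5,500·(1 + 0.012455)^60 ≈ 5,500·2.1015695577 ≈ 11,558.6326.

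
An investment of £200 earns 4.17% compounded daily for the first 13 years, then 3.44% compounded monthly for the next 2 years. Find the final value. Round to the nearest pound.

Phase 1: 200·(1 + 0.0417/365)^4745 ≈ 343.9122.
Phase 2: 343.9122·(1 + 0.0344/12)^24 ≈ 368.3700.

£368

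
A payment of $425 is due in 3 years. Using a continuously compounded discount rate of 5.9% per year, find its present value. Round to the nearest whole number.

P = A·e^(−rt) = 425·e^(−0.177).
e^(−0.177) ≈ 0.837779785, so P ≈ 356.0564.

$356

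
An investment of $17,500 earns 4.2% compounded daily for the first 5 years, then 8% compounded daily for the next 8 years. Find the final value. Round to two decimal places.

$40,940.45

Phase 1: 17,500·(1 + 0.042/365)^1825 ≈ 21,589.1052.
Phase 2: 21,589.1052·(1 + 0.08/365)^2920 ≈ 40,940.4541.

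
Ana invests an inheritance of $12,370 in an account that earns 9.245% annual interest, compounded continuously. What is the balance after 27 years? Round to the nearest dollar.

$150,118

A = P·e^(rt) = 12,370·e^(0.09245·27) = 12,370·e^2.49615.
e^2.49615 ≈ 12.1356815307, so A ≈ 150,118.3805.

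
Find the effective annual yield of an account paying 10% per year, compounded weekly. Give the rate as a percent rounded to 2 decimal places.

10.51%

EAR = (1 + 10%/52)^52 − 1 = (1 + 0.00192308)^52 − 1.
(1 + 0.00192308)^52 ≈ 1.105065, so EAR ≈ 10.50648%.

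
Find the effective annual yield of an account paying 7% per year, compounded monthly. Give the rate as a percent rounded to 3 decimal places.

7.229%

EAR = (1 + 7%/12)^12 − 1 = (1 + 0.00583333)^12 − 1.
(1 + 0.00583333)^12 ≈ 1.07229, so EAR ≈ 7.22901%.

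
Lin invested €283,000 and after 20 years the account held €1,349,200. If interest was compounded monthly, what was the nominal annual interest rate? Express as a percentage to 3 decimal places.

(1 + r/12)^240 = 1,349,200/283,000 = 4.76749.
1 + r/12 = 4.76749^(1/240) ≈ 1.006529, so r/12 ≈ 0.0065288.
r ≈ 12·0.0065288 = 7.83457%.

7.835%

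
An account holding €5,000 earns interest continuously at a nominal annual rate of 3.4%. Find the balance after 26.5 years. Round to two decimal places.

€12,310.32

A = P·e^(rt) = 5,000·e^(0.034·26.5) = 5,000·e^0.901.
e^0.901 ≈ 2.4620639445, so A ≈ 12,310.3197.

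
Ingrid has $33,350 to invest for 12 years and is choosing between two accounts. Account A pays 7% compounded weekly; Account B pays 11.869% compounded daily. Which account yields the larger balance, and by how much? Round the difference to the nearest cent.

A: (1 + 0.07/52)^624 ≈ 2.3150588822, so 33,350 × 2.3150588822 ≈ 77,207.2137.
B: (1 + 0.11869/365)^4380 ≈ 4.15390343066, so 33,350 × 4.15390343066 ≈ 138,532.6794.
Difference ≈ 61,325.4657 in favor of B.

Account B, by $61,325.47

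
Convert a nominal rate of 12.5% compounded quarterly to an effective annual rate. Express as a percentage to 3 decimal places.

13.098%

One year is 4 periods at 0.03125 each: (1 + 0.03125)^4 ≈ 1.130982.
EAR = 1.130982 − 1 ≈ 13.09824%.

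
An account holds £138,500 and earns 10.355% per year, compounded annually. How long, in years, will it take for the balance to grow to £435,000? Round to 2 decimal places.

(1 + 0.10355)^t = 435,000/138,500 = 3.1408.
t·ln(1 + 0.10355) = ln(3.1408); t = 1.1445/0.0985323 ≈ 11.6152.

11.62 years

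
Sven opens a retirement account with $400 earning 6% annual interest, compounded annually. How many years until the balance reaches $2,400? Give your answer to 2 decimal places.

We need (1 + 0.06)^t = 6, so t = ln 6 / ln 1.06 ≈ 30.7498.

30.75 years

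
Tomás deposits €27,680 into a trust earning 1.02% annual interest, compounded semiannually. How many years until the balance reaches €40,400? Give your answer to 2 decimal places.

We need (1 + 0.0051)^(2t) = 1.4595, so 2t = ln 1.4595 / ln 1.0051 ≈ 74.3300.
t ≈ 74.3300/2 = 37.1650 years.

37.17 years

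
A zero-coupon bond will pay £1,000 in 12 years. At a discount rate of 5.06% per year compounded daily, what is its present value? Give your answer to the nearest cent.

£544.90

Growth factor = (1 + 0.0506/365)^4380 ≈ 1.83520816.
P = 1,000/1.83520816 ≈ 544.8973.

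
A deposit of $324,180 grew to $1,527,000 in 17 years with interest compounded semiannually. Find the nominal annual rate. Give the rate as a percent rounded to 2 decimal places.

9.33%

The 34-period growth factor is 1,527,000/324,180 = 4.71035.
r/2 = 4.71035^(1/34) − 1 ≈ 0.046636, so r ≈ 2·0.046636 = 9.32720%.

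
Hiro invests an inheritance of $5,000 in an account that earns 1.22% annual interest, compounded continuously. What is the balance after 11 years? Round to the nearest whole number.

$5,718

A = P·e^(rt) = 5,000·e^(0.0122·11) = 5,000·e^0.1342.
e^0.1342 ≈ 1.143621521, so A ≈ 5,718.1076.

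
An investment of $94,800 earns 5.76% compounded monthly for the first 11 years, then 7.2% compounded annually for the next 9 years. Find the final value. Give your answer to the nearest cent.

$333,481.76

After 11 years at 5.76%: 94,800 × 1.88152799231 ≈ 178,368.8537.
Then 9 years at 7.2%: 178,368.8537 × 1.86961880751 ≈ 333,481.7635.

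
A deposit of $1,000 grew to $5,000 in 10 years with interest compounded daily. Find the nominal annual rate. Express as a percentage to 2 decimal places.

The 3650-period growth factor is 5,000/1,000 = 5.
r/365 = 5^(1/3650) − 1 ≈ 0.000441039, so r ≈ 365·0.000441039 = 16.09793%.

16.10%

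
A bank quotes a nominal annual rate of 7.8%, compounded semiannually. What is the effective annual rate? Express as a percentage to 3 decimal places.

One year is 2 periods at 0.039 each: (1 + 0.039)^2 ≈ 1.079521.
EAR = 1.079521 − 1 ≈ 7.95210%.

7.952%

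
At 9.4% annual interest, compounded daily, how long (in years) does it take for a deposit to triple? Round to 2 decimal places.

(1 + 0.000257534)^(365t) = 3.
365t = ln 3 / ln(1 + 0.000257534) ≈ 1.0986/0.000257501 ≈ 4266.4374.
t ≈ 11.6889.

11.69 years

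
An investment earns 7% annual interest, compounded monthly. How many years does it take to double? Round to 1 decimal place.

(1 + 0.00583333)^(12t) = 2.
12t = ln 2 / ln(1 + 0.00583333) ≈ 0.69315/0.00581639 ≈ 119.1715.
t ≈ 9.9310.

9.9 years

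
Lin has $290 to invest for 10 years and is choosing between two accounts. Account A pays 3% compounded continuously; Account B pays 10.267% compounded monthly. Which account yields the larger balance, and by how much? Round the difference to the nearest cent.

Account B, by $414.65

Account A growth factor: e^(0.03·10) = e^0.3 ≈ 1.34985881; balance ≈ 391.4591.
Account B growth factor: (1 + 0.10267/12)^120 ≈ 2.7796715; balance ≈ 806.1047.
Account B is larger by 414.6457.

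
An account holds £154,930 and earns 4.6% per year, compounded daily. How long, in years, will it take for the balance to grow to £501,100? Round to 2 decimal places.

(1 + 0.000126027)^(365t) = 501,100/154,930 = 3.2344.
365t·ln(1 + 0.000126027) = ln(3.2344); 365t = 1.1738/0.000126019 ≈ 9314.6909.
t ≈ 25.5197 years.

25.52 years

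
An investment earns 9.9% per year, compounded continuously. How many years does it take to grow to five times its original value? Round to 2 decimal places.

16.26 years

e^(0.099t) = 5, so 0.099t = ln 5 ≈ 1.6094.
t ≈ 1.6094/0.099 ≈ 16.2569.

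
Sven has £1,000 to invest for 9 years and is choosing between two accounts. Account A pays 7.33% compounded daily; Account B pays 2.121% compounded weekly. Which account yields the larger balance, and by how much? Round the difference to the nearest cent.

Account A, by £723.80

A: (1 + 0.0733/365)^3285 ≈ 1.934083881, so 1,000 × 1.934083881 ≈ 1,934.0839.
B: (1 + 0.02121/52)^468 ≈ 1.210279204, so 1,000 × 1.210279204 ≈ 1,210.2792.
Difference ≈ 723.8047 in favor of A.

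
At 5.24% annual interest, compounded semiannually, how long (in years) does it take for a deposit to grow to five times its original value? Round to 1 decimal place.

(1 + 0.0262)^(2t) = 5.
2t = ln 5 / ln(1 + 0.0262) ≈ 1.6094/0.0258627 ≈ 62.2302.
t ≈ 31.1151.

31.1 years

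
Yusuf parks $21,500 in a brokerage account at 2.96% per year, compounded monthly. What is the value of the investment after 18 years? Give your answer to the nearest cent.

Periodic rate = 2.96%/12 = 0.00246667; periods = 12·18 = 216.
A = 21,500·(1 + 0.0296/12)^216 ≈ 21,500·1.7025786566 ≈ 36,605.4411.

$36,605.44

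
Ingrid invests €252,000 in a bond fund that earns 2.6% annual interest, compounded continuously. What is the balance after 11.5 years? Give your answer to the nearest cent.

A = P·e^(rt) = 252,000·e^(0.026·11.5) = 252,000·e^0.299.
e^0.299 ≈ 1.34850962347, so A ≈ 339,824.4251.

€339,824.43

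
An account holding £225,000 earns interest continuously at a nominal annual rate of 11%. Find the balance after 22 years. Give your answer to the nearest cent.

£2,530,318.35

A = P·e^(rt) = 225,000·e^(0.11·22) = 225,000·e^2.42.
e^2.42 ≈ 11.24585931488, so A ≈ 2,530,318.3458.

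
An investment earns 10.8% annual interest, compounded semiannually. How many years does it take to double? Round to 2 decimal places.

6.59 years

(1 + 0.054)^(2t) = 2.
2t = ln 2 / ln(1 + 0.054) ≈ 0.69315/0.0525925 ≈ 13.1796.
t ≈ 6.5898.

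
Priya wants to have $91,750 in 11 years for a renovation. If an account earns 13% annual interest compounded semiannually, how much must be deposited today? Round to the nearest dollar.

Growth factor = (1 + 0.065)^22 ≈ 3.9966063222.
P = 91,750/3.9966063222 ≈ 22,956.9771.

$22,957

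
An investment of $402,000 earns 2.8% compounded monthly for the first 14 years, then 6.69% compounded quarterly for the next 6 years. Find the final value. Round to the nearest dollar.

Phase 1: 402,000·(1 + 0.028/12)^168 ≈ 594,663.3609.
Phase 2: 594,663.3609·(1 + 0.016725)^24 ≈ 885,432.0535.

$885,432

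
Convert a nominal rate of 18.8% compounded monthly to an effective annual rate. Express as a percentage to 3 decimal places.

One year is 12 periods at 0.0156667 each: (1 + 0.0156667)^12 ≈ 1.205076.
EAR = 1.205076 − 1 ≈ 20.50759%.

20.508%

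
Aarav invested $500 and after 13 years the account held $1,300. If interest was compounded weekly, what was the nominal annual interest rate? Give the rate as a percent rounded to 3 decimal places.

(1 + r/52)^676 = 1,300/500 = 2.6.
1 + r/52 = 2.6^(1/676) ≈ 1.001414, so r/52 ≈ 0.00141448.
r ≈ 52·0.00141448 = 7.35529%.

7.355%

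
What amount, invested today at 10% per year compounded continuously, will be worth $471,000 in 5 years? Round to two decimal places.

P = A·e^(−rt) = 471,000·e^(−0.5).
e^(−0.5) ≈ 0.606530659713, so P ≈ 285,675.9407.

$285,675.94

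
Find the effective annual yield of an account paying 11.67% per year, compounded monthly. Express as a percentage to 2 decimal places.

12.31%

One year is 12 periods at 0.009725 each: (1 + 0.009725)^12 ≈ 1.123149.
EAR = 1.123149 − 1 ≈ 12.31488%.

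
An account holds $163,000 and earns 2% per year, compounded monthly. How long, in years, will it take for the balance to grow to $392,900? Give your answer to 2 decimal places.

(1 + 0.00166667)^(12t) = 392,900/163,000 = 2.4104.
12t·ln(1 + 0.00166667) = ln(2.4104); 12t = 0.8798/0.00166528 ≈ 528.3227.
t ≈ 44.0269 years.

44.03 years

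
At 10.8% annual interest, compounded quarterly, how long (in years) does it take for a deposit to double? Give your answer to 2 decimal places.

(1 + 0.027)^(4t) = 2.
4t = ln 2 / ln(1 + 0.027) ≈ 0.69315/0.0266419 ≈ 26.0172.
t ≈ 6.5043.

6.50 years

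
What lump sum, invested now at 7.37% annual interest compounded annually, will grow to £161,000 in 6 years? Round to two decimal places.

£105,081.96

Annual rate = 7.37% = 0.0737; 6 periods.
P = 161,000/(1 + 0.0737)^6 ≈ 161,000/1.5321374165 ≈ 105,081.9582.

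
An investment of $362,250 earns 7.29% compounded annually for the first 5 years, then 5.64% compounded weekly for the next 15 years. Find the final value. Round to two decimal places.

After 5 years at 7.29%: 362,250 × 1.42166157857 ≈ 514,996.9068.
Then 15 years at 5.64%: 514,996.9068 × 2.32923884715 ≈ 1,199,550.8016.

$1,199,550.80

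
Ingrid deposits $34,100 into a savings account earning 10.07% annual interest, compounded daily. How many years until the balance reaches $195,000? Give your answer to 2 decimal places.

(1 + 0.00027589)^(365t) = 195,000/34,100 = 5.7185.
365t·ln(1 + 0.00027589) = ln(5.7185); 365t = 1.7437/0.000275852 ≈ 6321.1428.
t ≈ 17.3182 years.

17.32 years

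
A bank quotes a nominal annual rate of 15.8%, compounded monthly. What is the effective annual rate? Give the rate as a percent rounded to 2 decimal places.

EAR = (1 + 15.8%/12)^12 − 1 = (1 + 0.0131667)^12 − 1.
(1 + 0.0131667)^12 ≈ 1.169959, so EAR ≈ 16.99592%.

17.00%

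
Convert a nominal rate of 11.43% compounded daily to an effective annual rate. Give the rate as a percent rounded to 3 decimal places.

12.107%

EAR = (1 + 11.43%/365)^365 − 1 = (1 + 0.000313151)^365 − 1.
(1 + 0.000313151)^365 ≈ 1.121068, so EAR ≈ 12.10683%.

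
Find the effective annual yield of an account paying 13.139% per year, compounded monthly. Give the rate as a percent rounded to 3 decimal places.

EAR = (1 + 13.139%/12)^12 − 1 = (1 + 0.0109492)^12 − 1.
(1 + 0.0109492)^12 ≈ 1.139598, so EAR ≈ 13.95984%.

13.960%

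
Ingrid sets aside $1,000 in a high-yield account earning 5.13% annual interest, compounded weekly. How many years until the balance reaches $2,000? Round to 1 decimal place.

13.5 years

We need (1 + 0.000986538)^(52t) = 2, so 52t = ln 2 / ln 1.000987 ≈ 702.9518.
t ≈ 702.9518/52 = 13.5183 years.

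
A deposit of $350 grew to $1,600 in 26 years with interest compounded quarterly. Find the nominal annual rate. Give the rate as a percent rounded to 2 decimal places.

The 104-period growth factor is 1,600/350 = 4.57143.
r/4 = 4.57143^(1/104) − 1 ≈ 0.014721, so r ≈ 4·0.014721 = 5.88840%.

5.89%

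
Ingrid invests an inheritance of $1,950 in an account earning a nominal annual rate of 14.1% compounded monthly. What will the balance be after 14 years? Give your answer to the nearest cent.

$13,878.24

Growth factor = (1 + 0.01175)^168 ≈ 7.1170463581.
A ≈ 1,950 × 7.1170463581 ≈ 13,878.2404.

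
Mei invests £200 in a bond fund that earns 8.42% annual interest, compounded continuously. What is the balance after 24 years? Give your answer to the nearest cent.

A = P·e^(rt) = 200·e^(0.0842·24) = 200·e^2.0208.
e^2.0208 ≈ 7.544358007, so A ≈ 1,508.8716.

£1,508.87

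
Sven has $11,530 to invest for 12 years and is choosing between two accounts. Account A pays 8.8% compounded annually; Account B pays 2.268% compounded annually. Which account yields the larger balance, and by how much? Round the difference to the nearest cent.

Account A, by $16,632.53

A: (1 + 0.088)^12 ≈ 2.7513557253, so 11,530 × 2.7513557253 ≈ 31,723.1315.
B: (1 + 0.02268)^12 ≈ 1.3088116534, so 11,530 × 1.3088116534 ≈ 15,090.5984.
Difference ≈ 16,632.5331 in favor of A.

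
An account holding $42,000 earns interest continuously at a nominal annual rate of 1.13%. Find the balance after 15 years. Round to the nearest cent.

A = P·e^(rt) = 42,000·e^(0.0113·15) = 42,000·e^0.1695.
e^0.1695 ≈ 1.184712347, so A ≈ 49,757.9186.

$49,757.92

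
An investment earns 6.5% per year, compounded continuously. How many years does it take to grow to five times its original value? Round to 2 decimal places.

24.76 years

e^(0.065t) = 5, so 0.065t = ln 5 ≈ 1.6094.
t ≈ 1.6094/0.065 ≈ 24.7606.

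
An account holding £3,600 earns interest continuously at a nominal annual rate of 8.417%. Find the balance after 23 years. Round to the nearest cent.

A = P·e^(rt) = 3,600·e^(0.08417·23) = 3,600·e^1.93591.
e^1.93591 ≈ 6.9303478032, so A ≈ 24,949.2521.

£24,949.25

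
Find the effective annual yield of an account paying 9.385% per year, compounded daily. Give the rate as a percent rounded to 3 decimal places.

EAR = (1 + 9.385%/365)^365 − 1 = (1 + 0.000257123)^365 − 1.
(1 + 0.000257123)^365 ≈ 1.098382, so EAR ≈ 9.83817%.

9.838%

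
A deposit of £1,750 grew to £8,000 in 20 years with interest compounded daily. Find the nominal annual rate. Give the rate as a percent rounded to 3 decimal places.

(1 + r/365)^7300 = 8,000/1,750 = 4.57143.
1 + r/365 = 4.57143^(1/7300) ≈ 1.000208, so r/365 ≈ 0.000208217.
r ≈ 365·0.000208217 = 7.59992%.

7.600%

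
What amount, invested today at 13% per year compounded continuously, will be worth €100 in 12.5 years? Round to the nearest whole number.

P = A·e^(−rt) = 100·e^(−1.625).
e^(−1.625) ≈ 0.19691168, so P ≈ 19.6912.

€20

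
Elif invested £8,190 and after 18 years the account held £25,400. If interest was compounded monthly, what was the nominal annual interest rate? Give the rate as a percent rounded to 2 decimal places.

6.30%

The 216-period growth factor is 25,400/8,190 = 3.10134.
r/12 = 3.10134^(1/216) − 1 ≈ 0.00525373, so r ≈ 12·0.00525373 = 6.30448%.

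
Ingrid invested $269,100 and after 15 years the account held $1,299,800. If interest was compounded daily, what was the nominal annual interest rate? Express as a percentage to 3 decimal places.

(1 + r/365)^5475 = 1,299,800/269,100 = 4.83017.
1 + r/365 = 4.83017^(1/5475) ≈ 1.000288, so r/365 ≈ 0.000287691.
r ≈ 365·0.000287691 = 10.50073%.

10.501%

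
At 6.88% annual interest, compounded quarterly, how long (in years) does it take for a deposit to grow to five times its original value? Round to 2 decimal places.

(1 + 0.0172)^(4t) = 5.
4t = ln 5 / ln(1 + 0.0172) ≈ 1.6094/0.0170538 ≈ 94.3744.
t ≈ 23.5936.

23.59 years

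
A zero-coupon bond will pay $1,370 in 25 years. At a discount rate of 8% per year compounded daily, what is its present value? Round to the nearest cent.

Growth factor = (1 + 0.08/365)^9125 ≈ 7.387436994.
P = 1,370/7.387436994 ≈ 185.4500.

$185.45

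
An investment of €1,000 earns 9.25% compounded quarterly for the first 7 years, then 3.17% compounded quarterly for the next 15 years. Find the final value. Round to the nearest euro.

€3,046

After 7 years at 9.25%: 1,000 × 1.896721247 ≈ 1,896.7212.
Then 15 years at 3.17%: 1,896.7212 × 1.605805865 ≈ 3,045.7661.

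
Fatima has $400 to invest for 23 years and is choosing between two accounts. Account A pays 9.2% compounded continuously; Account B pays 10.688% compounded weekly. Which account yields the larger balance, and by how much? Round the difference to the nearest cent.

Account B, by $1,342.76

Account A growth factor: e^(0.092·23) = e^2.116 ≈ 8.297879498; balance ≈ 3,319.1518.
Account B growth factor: (1 + 0.10688/52)^1196 ≈ 11.65478869; balance ≈ 4,661.9155.
Account B is larger by 1,342.7637.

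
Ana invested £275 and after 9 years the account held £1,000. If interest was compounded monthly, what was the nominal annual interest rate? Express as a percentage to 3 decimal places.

14.430%

The 108-period growth factor is 1,000/275 = 3.63636.
r/12 = 3.63636^(1/108) − 1 ≈ 0.0120253, so r ≈ 12·0.0120253 = 14.43034%.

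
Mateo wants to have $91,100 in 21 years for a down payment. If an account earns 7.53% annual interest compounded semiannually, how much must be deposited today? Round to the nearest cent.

Periodic rate = 7.53%/2 = 0.03765; 42 periods.
P = 91,100/(1 + 0.03765)^42 ≈ 91,100/4.7221241087 ≈ 19,292.1655.

$19,292.17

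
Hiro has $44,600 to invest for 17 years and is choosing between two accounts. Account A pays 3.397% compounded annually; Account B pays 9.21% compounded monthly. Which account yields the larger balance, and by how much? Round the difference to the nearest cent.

A: (1 + 0.03397)^17 ≈ 1.7645539804, so 44,600 × 1.7645539804 ≈ 78,699.1075.
B: (1 + 0.007675)^204 ≈ 4.75749939591, so 44,600 × 4.75749939591 ≈ 212,184.4731.
Difference ≈ 133,485.3655 in favor of B.

Account B, by $133,485.37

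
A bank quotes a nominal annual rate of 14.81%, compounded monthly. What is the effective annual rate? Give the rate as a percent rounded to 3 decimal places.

15.858%

EAR = (1 + 14.81%/12)^12 − 1 = (1 + 0.0123417)^12 − 1.
(1 + 0.0123417)^12 ≈ 1.158578, so EAR ≈ 15.85782%.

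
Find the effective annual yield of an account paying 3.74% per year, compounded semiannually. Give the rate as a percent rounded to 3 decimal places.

3.775%

EAR = (1 + 3.74%/2)^2 − 1 = (1 + 0.0187)^2 − 1.
(1 + 0.0187)^2 ≈ 1.03775, so EAR ≈ 3.77497%.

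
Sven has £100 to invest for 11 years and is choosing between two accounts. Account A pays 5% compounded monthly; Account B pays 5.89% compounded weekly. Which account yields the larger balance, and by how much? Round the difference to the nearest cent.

A: (1 + 0.05/12)^132 ≈ 1.73127363, so 100 × 1.73127363 ≈ 173.1274.
B: (1 + 0.0589/52)^572 ≈ 1.91082167, so 100 × 1.91082167 ≈ 191.0822.
Difference ≈ 17.9548 in favor of B.

Account B, by £17.95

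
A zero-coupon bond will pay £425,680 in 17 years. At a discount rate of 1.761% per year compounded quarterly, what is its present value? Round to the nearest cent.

Growth factor = (1 + 0.0044025)^68 ≈ 1.34812257525.
P = 425,680/1.34812257525 ≈ 315,757.6379.

£315,757.64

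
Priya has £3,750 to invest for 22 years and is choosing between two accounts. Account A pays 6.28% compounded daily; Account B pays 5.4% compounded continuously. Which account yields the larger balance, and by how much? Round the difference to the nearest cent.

Account A growth factor: (1 + 0.0628/365)^8030 ≈ 3.9807934478; balance ≈ 14,927.9754.
Account B growth factor: e^(0.054·22) = e^1.188 ≈ 3.2805136148; balance ≈ 12,301.9261.
Account A is larger by 2,626.0494.

Account A, by £2,626.05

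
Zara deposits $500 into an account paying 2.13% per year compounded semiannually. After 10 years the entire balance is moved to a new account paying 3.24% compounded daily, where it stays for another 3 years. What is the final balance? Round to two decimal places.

Phase 1: 500·(1 + 0.01065)^20 ≈ 617.9959.
Phase 2: 617.9959·(1 + 0.0324/365)^1095 ≈ 681.0785.

$681.08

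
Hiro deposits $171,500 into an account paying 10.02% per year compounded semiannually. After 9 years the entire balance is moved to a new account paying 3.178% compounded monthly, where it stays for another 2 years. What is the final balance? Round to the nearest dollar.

Phase 1: 171,500·(1 + 0.0501)^18 ≈ 413,443.3177.
Phase 2: 413,443.3177·(1 + 0.03178/12)^24 ≈ 440,537.8690.

$440,538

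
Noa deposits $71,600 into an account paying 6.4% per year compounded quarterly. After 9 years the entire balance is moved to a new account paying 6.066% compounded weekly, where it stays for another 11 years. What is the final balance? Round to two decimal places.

After 9 years at 6.4%: 71,600 × 1.77081619891 ≈ 126,790.4398.
Then 11 years at 6.066%: 126,790.4398 × 1.94813228335 ≈ 247,004.5491.

$247,004.55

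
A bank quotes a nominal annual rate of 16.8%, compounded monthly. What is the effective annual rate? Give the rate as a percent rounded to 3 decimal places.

18.156%

One year is 12 periods at 0.014 each: (1 + 0.014)^12 ≈ 1.181559.
EAR = 1.181559 − 1 ≈ 18.15591%.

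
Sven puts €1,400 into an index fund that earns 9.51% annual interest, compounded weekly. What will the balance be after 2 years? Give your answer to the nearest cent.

€1,692.99

Growth factor = (1 + 0.0951/52)^104 ≈ 1.209281387.
A ≈ 1,400 × 1.209281387 ≈ 1,692.9939.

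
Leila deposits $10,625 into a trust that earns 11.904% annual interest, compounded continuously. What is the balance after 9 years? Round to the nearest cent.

$31,018.06

A = P·e^(rt) = 10,625·e^(0.11904·9) = 10,625·e^1.07136.
e^1.07136 ≈ 2.9193471135, so A ≈ 31,018.0631.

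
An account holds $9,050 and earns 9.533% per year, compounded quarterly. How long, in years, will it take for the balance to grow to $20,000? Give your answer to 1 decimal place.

8.4 years

(1 + 0.0238325)^(4t) = 20,000/9,050 = 2.2099.
4t·ln(1 + 0.0238325) = ln(2.2099); 4t = 0.79297/0.0235529 ≈ 33.6675.
t ≈ 8.4169 years.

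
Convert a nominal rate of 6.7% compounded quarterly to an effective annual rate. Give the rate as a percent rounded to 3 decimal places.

EAR = (1 + 6.7%/4)^4 − 1 = (1 + 0.01675)^4 − 1.
(1 + 0.01675)^4 ≈ 1.068702, so EAR ≈ 6.87023%.

6.870%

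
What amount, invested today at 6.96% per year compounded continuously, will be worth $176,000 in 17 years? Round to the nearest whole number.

$53,908

P = A·e^(−rt) = 176,000·e^(−1.1832).
e^(−1.1832) ≈ 0.306297018228, so P ≈ 53,908.2752.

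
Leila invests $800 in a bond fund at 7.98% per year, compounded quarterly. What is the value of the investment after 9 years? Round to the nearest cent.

$1,629.03

Periodic rate = 7.98%/4 = 0.01995; periods = 4·9 = 36.
A = 800·(1 + 0.01995)^36 ≈ 800·2.036290629 ≈ 1,629.0325.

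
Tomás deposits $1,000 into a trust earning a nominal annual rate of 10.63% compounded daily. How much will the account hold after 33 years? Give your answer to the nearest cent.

Growth factor = (1 + 0.1063/365)^12045 ≈ 33.361057988.
A ≈ 1,000 × 33.361057988 ≈ 33,361.0580.

$33,361.06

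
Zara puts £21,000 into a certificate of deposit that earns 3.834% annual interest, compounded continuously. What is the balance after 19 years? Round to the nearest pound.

A = P·e^(rt) = 21,000·e^(0.03834·19) = 21,000·e^0.72846.
e^0.72846 ≈ 2.0718874429, so A ≈ 43,509.6363.

£43,510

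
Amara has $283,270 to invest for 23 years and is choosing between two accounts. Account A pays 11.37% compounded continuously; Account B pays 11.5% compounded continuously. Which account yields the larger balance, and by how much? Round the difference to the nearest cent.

Account A growth factor: e^(0.1137·23) = e^2.6151 ≈ 13.66858316787; balance ≈ 3,871,899.5540.
Account B growth factor: e^(0.115·23) = e^2.645 ≈ 14.08344508312; balance ≈ 3,989,417.4887.
Account B is larger by 117,517.9347.

Account B, by $117,517.93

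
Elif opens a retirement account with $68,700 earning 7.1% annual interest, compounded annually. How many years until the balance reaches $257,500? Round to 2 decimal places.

We need (1 + 0.071)^t = 3.7482, so t = ln 3.7482 / ln 1.071 ≈ 19.2625.

19.26 years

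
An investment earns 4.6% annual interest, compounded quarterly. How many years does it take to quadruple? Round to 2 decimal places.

30.31 years

(1 + 0.0115)^(4t) = 4.
4t = ln 4 / ln(1 + 0.0115) ≈ 1.3863/0.0114344 ≈ 121.2392.
t ≈ 30.3098.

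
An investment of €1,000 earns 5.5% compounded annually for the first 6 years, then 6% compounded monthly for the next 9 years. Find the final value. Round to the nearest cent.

After 6 years at 5.5%: 1,000 × 1.378842807 ≈ 1,378.8428.
Then 9 years at 6%: 1,378.8428 × 1.713699499 ≈ 2,362.9222.

€2,362.92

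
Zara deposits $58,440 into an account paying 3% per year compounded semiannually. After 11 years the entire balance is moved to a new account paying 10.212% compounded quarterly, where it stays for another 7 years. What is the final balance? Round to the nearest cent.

$164,254.58

Phase 1: 58,440·(1 + 0.015)^22 ≈ 81,089.2226.
Phase 2: 81,089.2226·(1 + 0.02553)^28 ≈ 164,254.5767.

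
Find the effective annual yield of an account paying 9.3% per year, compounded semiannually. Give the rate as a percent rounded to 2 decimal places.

9.52%

One year is 2 periods at 0.0465 each: (1 + 0.0465)^2 ≈ 1.095162.
EAR = 1.095162 − 1 ≈ 9.51623%.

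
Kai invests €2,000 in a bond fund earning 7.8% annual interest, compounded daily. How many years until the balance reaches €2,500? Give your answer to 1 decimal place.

2.9 years

We need (1 + 0.000213699)^(365t) = 1.25, so 365t = ln 1.25 / ln 1.000214 ≈ 1044.3090.
t ≈ 1044.3090/365 = 2.8611 years.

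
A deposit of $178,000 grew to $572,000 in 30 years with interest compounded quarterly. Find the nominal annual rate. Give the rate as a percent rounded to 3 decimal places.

The 120-period growth factor is 572,000/178,000 = 3.21348.
r/4 = 3.21348^(1/120) − 1 ≈ 0.00977543, so r ≈ 4·0.00977543 = 3.91017%.

3.910%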